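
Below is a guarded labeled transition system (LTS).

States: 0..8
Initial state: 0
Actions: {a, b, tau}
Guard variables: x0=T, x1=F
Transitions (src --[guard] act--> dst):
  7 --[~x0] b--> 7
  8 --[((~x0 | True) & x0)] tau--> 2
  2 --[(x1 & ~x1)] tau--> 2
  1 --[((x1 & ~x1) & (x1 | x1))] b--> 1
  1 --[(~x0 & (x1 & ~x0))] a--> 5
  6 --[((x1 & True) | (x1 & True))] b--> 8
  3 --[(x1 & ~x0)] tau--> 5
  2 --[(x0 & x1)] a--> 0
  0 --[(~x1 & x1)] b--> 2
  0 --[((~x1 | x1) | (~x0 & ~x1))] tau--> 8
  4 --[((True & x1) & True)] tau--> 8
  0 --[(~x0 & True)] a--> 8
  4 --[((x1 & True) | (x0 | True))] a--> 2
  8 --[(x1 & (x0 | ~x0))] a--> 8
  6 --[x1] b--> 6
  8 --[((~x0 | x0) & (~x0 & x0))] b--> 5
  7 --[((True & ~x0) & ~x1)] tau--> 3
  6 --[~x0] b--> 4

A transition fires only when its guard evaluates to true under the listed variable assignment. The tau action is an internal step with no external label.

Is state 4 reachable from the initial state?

Answer: UNREACHABLE

Working:
After dropping false guards: 3 live edges.
Layer 0: {0}
Layer 1: {8}  now seen {0,8}
Layer 2: {2}  now seen {0,2,8}
R = {0,2,8}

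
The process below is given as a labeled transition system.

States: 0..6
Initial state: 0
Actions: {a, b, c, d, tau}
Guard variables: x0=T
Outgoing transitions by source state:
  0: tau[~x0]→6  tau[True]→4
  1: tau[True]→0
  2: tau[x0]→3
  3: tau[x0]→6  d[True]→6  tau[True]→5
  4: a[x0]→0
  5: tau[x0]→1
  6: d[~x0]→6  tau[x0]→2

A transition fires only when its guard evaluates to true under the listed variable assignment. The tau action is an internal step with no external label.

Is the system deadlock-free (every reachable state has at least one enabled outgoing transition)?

Answer: DEADLOCK-FREE

Working:
R = {0,4}
  0: tau→4  [1 exit(s)]
  4: a→0  [1 exit(s)]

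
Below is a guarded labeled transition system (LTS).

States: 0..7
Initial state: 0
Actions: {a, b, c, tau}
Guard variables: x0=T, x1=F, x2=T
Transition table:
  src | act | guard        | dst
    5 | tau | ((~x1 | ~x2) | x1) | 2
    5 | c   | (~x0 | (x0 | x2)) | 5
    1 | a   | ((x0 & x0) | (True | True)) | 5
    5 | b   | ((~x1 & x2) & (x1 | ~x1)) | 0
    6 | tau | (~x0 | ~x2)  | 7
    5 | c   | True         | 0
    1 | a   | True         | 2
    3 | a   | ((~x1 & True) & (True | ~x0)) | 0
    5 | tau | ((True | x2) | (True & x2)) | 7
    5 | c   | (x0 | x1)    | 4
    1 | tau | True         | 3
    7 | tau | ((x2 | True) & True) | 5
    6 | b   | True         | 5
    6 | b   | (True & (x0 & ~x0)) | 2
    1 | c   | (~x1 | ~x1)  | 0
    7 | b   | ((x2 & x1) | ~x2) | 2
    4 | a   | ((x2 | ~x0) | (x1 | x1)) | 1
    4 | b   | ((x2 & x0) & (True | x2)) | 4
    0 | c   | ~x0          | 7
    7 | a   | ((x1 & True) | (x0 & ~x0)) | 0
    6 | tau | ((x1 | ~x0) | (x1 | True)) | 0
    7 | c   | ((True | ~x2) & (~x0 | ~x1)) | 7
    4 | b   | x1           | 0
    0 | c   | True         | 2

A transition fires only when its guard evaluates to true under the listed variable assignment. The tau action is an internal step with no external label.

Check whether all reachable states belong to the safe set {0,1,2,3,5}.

Allowed set {0,1,2,3,5}
R = {0,2}
  0: ok
  2: ok

Answer: INVARIANT HOLDS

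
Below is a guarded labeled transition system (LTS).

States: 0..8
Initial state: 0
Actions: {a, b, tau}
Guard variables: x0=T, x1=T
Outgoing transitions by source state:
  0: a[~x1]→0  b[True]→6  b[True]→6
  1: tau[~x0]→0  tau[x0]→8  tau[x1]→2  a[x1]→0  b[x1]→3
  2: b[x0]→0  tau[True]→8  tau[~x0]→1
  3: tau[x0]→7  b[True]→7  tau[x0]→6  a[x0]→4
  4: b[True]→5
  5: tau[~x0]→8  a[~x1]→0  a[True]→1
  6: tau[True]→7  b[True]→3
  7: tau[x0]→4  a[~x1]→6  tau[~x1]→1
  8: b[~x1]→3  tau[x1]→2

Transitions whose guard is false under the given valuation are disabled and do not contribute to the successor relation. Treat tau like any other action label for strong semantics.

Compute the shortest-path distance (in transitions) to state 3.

BFS to 3:
  depth 0: {0}
  depth 1: {6}
  depth 2: {3,7}
first hit 3 at d=2 via b·b

Answer: 2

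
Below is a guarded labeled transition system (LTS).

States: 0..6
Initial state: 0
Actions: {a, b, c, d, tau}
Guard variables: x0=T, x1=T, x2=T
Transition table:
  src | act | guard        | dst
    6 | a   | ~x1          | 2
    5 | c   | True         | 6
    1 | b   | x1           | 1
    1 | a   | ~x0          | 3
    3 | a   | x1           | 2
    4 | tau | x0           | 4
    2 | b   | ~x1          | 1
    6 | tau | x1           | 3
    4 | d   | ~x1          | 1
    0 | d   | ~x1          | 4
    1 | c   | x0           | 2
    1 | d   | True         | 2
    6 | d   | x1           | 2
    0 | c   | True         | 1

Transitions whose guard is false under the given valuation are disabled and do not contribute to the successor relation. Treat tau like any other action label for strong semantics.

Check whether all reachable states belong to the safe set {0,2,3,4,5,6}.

Answer: INVARIANT VIOLATED at state 1

Working:
Inv-set: {0,2,3,4,5,6}
Reachable = {0,1,2}
  0: ok
  1: ✗ unsafe
  2: ok
witness against invariant: c → 1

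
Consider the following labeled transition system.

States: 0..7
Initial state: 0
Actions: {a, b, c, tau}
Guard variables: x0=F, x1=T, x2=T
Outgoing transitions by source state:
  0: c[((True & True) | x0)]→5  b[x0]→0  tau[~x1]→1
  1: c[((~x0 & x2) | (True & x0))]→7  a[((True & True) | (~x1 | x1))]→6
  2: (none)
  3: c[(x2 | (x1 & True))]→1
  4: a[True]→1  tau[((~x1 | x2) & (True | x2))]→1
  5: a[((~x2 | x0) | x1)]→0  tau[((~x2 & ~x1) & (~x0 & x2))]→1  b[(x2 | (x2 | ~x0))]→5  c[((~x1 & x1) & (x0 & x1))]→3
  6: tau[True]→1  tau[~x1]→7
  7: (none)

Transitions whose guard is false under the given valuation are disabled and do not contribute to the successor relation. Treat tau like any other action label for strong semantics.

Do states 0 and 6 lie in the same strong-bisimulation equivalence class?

Answer: NOT BISIMILAR

Working:
Compute ~ classes (split until stable):
  π0 = {{0,1,2,3,4,5,6,7}}
  π1 = {{0,3},{1},{2,7},{4},{5},{6}}
  π2 = {{0},{1},{2,7},{3},{4},{5},{6}}
Fixed point at round 3; 7 class(es).
class of 0: {0}; class of 6: {6}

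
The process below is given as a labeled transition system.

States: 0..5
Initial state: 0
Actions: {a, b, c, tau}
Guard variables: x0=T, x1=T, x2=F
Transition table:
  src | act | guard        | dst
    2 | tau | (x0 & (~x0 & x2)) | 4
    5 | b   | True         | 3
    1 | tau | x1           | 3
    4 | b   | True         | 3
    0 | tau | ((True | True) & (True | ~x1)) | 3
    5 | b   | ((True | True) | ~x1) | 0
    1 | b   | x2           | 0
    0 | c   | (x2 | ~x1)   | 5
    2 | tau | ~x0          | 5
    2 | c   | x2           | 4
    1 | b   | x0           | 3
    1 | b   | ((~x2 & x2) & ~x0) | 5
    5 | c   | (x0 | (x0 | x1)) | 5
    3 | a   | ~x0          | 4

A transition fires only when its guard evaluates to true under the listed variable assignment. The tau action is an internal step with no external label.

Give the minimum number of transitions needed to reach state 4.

Answer: UNREACHABLE

Working:
BFS to 4:
  Layer 0: {0}
  Layer 1: {3}
4 never appears.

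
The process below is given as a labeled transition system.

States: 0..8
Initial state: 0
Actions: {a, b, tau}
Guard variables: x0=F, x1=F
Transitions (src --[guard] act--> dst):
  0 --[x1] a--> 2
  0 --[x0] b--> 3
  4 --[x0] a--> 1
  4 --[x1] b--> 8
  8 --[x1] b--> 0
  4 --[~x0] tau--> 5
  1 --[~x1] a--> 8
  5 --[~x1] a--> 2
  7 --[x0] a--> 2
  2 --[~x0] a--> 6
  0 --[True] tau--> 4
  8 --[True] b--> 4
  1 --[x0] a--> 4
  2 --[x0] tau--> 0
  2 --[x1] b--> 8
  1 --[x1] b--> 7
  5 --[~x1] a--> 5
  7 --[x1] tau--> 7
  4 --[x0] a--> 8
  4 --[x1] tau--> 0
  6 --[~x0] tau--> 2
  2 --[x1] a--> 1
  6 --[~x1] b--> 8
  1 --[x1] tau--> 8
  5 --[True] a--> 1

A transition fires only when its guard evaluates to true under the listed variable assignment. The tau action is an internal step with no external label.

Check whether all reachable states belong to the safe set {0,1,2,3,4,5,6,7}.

Answer: INVARIANT VIOLATED at state 8

Trace:
Safe = {0,1,2,3,4,5,6,7}
R = {0,1,2,4,5,6,8}
  0: ✓
  1: ✓
  2: ✓
  4: ✓
  5: ✓
  6: ✓
  8: VIOLATES
witness against invariant: tau·tau·a·a → 8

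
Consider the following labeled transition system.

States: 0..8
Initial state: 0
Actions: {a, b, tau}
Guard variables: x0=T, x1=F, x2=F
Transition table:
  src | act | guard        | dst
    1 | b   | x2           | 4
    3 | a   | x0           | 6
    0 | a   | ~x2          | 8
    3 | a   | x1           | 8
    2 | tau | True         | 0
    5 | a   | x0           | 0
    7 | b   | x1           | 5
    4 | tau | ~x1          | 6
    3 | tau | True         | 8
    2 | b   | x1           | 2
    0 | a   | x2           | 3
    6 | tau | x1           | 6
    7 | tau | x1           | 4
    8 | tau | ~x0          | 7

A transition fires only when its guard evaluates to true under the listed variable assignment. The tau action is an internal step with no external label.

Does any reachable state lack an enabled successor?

R = {0,8}
  0: a→8  [1 out]
  8: ∅  [no exit]
Path to 8: a

Answer: DEADLOCK at state 8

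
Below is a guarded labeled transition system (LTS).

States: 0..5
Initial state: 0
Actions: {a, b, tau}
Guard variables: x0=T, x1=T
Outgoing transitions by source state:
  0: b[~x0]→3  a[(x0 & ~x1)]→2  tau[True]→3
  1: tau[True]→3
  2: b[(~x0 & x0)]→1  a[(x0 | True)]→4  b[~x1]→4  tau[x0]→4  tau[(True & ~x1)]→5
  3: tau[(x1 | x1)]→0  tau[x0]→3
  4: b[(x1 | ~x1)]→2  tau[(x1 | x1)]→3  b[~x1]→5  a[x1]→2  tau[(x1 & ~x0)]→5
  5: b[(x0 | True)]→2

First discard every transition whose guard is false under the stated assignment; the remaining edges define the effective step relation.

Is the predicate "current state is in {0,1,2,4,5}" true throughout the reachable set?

Safe = {0,1,2,4,5}
R = {0,3}
  0: ok
  3: VIOLATES
reach 3 via tau — violates

Answer: INVARIANT VIOLATED at state 3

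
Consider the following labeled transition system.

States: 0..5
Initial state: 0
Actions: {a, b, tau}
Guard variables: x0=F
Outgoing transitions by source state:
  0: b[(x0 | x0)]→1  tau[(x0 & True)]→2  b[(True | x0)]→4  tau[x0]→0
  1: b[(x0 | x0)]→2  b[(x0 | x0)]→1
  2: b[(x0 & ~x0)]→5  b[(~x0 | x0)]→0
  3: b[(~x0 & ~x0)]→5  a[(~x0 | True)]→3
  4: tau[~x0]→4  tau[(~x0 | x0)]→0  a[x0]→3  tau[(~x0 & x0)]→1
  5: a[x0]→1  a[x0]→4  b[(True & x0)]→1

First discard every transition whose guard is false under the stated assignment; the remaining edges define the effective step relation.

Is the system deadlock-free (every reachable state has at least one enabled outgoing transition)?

Reach set: {0,4}
  0: b→4  [deg 1]
  4: tau→0  tau→4  [deg 2]

Answer: DEADLOCK-FREE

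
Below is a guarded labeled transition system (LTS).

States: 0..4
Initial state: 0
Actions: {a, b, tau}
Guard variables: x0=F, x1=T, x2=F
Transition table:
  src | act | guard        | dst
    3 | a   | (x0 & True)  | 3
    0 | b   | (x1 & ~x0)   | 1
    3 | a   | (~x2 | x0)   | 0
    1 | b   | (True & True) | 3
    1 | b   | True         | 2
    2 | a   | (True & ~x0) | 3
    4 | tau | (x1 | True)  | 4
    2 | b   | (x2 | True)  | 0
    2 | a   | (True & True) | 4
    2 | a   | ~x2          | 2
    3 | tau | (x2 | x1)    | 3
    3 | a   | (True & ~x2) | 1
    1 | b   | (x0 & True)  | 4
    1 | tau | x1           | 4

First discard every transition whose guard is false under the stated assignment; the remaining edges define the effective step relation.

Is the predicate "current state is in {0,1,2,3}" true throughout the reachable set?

Answer: INVARIANT VIOLATED at state 4

Trace:
Inv-set: {0,1,2,3}
Reachable = {0,1,2,3,4}
  0: ok
  1: ok
  2: ok
  3: ok
  4: ✗ unsafe
counterexample path to 4: b·tau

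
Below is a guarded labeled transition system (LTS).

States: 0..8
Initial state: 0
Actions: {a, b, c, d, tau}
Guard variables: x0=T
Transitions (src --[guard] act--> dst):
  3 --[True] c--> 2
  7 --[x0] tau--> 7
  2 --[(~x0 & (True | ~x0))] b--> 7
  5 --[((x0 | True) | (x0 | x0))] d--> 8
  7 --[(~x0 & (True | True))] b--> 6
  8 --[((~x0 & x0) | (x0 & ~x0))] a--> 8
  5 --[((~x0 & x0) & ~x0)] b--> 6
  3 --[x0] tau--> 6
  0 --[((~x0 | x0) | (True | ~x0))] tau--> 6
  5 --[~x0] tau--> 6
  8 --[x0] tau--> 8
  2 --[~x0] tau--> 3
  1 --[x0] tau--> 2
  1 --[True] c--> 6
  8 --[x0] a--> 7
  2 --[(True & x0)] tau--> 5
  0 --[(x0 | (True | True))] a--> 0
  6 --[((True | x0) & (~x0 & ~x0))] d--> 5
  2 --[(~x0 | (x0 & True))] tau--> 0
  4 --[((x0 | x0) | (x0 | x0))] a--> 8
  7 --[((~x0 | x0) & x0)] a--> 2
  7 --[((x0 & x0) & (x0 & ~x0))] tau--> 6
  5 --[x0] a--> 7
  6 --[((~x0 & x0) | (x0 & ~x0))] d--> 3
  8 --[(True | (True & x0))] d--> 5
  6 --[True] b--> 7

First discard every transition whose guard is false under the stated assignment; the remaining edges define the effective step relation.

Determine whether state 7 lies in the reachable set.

17 transition(s) survive guard evaluation.
L0 = {0}
L1 = {6}  now seen {0,6}
L2 = {7}  now seen {0,6,7}
L3 = {2}  now seen {0,2,6,7}
L4 = {5}  now seen {0,2,5,6,7}
L5 = {8}  now seen {0,2,5,6,7,8}
Reach set: {0,2,5,6,7,8}
trace reaching 7: tau·b

Answer: REACHABLE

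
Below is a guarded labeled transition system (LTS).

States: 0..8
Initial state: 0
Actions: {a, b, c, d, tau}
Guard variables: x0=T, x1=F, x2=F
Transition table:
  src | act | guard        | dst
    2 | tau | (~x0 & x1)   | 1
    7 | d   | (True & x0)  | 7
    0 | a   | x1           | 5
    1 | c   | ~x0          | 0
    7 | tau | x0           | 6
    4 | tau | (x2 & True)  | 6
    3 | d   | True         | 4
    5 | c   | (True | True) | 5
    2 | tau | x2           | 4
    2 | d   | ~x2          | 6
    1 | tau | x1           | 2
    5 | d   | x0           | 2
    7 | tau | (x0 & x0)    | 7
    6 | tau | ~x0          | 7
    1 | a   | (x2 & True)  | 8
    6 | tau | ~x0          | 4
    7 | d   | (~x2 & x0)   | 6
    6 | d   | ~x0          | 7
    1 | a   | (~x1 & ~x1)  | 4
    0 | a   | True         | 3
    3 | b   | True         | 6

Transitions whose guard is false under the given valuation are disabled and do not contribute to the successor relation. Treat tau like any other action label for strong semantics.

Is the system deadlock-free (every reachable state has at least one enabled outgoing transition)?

R = {0,3,4,6}
  0: a→3  [1 exit(s)]
  3: b→6  d→4  [2 exit(s)]
  4: ∅  [deadlock]
  6: ∅  [deadlock]
Path to 4: a·d

Answer: DEADLOCK at state 4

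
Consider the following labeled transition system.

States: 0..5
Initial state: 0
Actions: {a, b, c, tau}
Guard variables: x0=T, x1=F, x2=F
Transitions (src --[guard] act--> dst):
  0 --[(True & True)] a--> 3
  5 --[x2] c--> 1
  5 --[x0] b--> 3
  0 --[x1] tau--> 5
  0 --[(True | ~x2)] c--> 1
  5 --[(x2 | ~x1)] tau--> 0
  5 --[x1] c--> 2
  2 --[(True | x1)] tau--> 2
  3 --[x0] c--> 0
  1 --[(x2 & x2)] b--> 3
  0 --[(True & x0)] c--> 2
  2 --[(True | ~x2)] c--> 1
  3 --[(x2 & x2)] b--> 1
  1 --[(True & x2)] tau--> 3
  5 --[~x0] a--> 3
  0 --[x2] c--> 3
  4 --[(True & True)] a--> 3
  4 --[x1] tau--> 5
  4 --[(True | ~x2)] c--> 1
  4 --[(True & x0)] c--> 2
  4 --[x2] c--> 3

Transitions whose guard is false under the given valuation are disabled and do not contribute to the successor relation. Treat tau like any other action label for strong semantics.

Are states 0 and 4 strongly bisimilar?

Refine partition for ~:
  round 0: {{0,1,2,3,4,5}}
  round 1: {{0,4},{1},{2},{3},{5}}
5 equivalence class(es) (converged in 2)
[0]={0,4}  [4]={0,4}

Answer: BISIMILAR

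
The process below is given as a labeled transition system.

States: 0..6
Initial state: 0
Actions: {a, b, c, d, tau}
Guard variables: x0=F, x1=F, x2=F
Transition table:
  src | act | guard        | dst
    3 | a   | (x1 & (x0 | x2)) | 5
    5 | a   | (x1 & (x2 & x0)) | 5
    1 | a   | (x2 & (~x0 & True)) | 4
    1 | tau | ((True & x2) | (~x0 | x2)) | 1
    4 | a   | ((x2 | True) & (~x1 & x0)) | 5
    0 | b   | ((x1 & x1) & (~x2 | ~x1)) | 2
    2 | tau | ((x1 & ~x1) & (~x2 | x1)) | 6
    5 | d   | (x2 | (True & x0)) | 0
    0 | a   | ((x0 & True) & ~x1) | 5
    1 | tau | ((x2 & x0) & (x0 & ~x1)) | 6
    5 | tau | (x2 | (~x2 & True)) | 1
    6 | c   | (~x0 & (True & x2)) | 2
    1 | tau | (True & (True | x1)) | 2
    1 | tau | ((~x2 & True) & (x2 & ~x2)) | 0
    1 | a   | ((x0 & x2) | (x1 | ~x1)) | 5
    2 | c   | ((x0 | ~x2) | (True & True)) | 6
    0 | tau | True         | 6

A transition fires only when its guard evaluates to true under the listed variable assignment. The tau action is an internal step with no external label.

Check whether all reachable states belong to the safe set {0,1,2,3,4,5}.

Safe = {0,1,2,3,4,5}
Reachable = {0,6}
  0: ok
  6: outside
counterexample path to 6: tau

Answer: INVARIANT VIOLATED at state 6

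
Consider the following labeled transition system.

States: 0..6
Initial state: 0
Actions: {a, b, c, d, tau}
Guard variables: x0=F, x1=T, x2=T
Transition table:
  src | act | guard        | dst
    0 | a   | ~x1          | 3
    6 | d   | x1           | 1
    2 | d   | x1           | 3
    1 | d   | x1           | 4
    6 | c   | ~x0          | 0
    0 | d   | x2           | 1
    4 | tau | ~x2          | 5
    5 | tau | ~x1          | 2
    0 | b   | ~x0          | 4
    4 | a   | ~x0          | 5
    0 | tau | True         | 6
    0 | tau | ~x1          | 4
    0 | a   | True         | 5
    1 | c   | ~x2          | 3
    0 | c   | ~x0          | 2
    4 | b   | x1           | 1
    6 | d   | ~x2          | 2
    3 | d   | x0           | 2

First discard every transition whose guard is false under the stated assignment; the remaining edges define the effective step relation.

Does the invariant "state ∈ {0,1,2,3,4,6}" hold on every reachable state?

Answer: INVARIANT VIOLATED at state 5

Analysis:
Safe = {0,1,2,3,4,6}
Reachable = {0,1,2,3,4,5,6}
  0: ok
  1: ok
  2: ok
  3: ok
  4: ok
  5: ✗ unsafe
  6: ok
counterexample path to 5: a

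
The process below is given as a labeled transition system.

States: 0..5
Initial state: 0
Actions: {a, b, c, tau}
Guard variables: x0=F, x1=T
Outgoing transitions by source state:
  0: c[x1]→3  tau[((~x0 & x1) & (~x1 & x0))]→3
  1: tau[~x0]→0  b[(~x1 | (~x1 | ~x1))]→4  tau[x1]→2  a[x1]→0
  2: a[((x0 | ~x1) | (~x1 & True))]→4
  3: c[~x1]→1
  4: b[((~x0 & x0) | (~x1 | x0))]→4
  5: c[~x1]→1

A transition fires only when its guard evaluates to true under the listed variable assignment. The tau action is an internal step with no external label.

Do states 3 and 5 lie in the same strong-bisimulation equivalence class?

Bisimulation quotient by refinement:
  round 0: {{0,1,2,3,4,5}}
  round 1: {{0},{1},{2,3,4,5}}
Fixed point at round 2; 3 class(es).
class of 3: {2,3,4,5}; class of 5: {2,3,4,5}

Answer: BISIMILAR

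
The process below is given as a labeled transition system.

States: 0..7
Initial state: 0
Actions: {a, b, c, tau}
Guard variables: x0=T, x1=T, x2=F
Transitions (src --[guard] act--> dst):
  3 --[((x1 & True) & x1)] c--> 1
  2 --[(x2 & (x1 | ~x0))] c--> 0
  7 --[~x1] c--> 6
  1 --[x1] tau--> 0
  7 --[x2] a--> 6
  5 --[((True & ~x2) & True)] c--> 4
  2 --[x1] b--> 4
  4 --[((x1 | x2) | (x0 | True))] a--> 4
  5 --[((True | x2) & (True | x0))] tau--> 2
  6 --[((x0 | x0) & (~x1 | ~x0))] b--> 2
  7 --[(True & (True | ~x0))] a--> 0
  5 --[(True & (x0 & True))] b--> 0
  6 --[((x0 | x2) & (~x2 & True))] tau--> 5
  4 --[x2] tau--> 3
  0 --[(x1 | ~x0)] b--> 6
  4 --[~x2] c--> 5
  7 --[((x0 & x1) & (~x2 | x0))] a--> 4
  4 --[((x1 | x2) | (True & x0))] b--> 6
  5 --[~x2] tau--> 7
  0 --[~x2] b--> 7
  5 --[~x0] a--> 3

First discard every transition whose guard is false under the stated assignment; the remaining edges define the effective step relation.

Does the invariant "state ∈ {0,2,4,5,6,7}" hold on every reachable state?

Allowed set {0,2,4,5,6,7}
Reach set: {0,2,4,5,6,7}
  0: ok
  2: ok
  4: ok
  5: ok
  6: ok
  7: ok

Answer: INVARIANT HOLDS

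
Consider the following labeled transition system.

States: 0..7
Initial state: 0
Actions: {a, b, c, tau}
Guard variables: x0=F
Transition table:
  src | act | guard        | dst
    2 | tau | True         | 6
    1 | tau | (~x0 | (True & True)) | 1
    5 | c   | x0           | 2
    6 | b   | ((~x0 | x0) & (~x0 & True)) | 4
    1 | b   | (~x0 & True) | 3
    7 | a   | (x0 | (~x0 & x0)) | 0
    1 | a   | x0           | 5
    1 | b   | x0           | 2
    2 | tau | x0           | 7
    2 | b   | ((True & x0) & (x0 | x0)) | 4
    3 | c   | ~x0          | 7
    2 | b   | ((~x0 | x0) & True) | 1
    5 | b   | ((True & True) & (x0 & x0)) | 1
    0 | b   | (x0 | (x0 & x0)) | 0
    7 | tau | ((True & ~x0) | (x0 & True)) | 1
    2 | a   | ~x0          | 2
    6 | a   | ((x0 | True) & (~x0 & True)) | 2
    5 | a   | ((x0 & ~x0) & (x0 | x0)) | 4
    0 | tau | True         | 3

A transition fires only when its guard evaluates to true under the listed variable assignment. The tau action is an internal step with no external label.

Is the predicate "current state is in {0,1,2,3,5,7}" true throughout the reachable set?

Answer: INVARIANT HOLDS

Trace:
Inv-set: {0,1,2,3,5,7}
Reachable = {0,1,3,7}
  0: ✓
  1: ✓
  3: ✓
  7: ✓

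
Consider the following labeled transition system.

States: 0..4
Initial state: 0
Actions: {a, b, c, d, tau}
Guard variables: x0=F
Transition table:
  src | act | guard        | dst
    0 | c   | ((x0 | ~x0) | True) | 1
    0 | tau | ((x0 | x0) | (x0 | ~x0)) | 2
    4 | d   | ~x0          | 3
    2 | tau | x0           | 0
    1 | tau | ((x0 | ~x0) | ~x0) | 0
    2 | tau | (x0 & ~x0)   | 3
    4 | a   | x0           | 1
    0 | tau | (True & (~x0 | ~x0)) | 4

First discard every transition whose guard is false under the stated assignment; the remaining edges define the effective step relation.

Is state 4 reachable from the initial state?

Answer: REACHABLE

Working:
Guard filter leaves 5 enabled edge(s).
Layer 0: {0}
Layer 1: {1,2,4}  cumulative {0,1,2,4}
Layer 2: {3}  cumulative {0,1,2,3,4}
R = {0,1,2,3,4}
Path to 4: tau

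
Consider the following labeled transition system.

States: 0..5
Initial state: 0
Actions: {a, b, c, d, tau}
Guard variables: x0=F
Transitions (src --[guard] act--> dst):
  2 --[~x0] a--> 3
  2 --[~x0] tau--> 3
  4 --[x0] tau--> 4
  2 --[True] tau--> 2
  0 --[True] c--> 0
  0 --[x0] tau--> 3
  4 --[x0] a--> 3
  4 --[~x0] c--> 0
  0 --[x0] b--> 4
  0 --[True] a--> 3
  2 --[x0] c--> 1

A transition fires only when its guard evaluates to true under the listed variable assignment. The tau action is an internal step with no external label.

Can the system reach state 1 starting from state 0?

6 transition(s) survive guard evaluation.
depth 0: {0}
depth 1: {3}  total {0,3}
R = {0,3}

Answer: UNREACHABLE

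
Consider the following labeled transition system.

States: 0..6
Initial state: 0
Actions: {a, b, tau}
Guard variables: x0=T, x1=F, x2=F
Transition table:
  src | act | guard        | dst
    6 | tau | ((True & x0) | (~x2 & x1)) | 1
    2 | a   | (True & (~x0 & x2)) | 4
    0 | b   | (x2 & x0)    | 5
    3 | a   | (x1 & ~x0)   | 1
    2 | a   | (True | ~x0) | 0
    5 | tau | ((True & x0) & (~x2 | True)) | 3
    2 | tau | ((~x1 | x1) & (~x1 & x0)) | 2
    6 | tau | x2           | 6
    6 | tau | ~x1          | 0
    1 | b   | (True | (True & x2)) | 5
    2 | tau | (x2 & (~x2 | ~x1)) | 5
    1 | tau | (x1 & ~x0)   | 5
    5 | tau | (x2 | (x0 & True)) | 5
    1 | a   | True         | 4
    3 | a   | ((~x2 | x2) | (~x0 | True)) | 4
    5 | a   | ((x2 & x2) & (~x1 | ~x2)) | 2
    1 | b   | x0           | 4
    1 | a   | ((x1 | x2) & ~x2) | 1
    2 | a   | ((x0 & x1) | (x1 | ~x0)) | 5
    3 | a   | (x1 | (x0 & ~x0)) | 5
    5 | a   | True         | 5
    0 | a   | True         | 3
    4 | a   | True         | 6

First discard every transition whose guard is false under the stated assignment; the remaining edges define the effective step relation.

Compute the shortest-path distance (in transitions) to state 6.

Answer: 3

Analysis:
BFS to 6:
  depth 0: {0}
  depth 1: {3}
  depth 2: {4}
  depth 3: {6}
6 enters at depth 3; path a·a·a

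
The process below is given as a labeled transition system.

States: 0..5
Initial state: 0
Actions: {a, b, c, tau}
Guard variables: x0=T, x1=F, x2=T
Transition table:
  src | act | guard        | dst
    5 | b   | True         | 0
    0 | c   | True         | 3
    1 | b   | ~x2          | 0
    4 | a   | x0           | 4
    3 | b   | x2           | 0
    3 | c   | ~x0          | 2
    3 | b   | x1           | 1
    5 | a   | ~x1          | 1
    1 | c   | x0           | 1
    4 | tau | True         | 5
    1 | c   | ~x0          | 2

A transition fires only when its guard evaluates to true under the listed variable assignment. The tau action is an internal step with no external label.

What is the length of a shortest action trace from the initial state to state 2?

Answer: UNREACHABLE

Analysis:
Layered search for 2:
  depth 0: {0}
  depth 1: {3}
2 never appears.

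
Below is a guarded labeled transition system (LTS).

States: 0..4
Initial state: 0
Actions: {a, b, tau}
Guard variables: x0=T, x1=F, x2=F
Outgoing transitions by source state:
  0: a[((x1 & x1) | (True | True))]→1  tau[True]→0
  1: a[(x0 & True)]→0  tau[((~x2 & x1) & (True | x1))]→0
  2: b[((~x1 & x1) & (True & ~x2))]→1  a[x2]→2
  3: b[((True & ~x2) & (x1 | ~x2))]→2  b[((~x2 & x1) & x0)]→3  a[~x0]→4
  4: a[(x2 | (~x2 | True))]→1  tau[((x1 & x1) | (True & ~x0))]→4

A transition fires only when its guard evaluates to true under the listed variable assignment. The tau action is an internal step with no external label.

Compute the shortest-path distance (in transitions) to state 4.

Layered search for 4:
  depth 0: {0}
  depth 1: {1}
4 never appears.

Answer: UNREACHABLE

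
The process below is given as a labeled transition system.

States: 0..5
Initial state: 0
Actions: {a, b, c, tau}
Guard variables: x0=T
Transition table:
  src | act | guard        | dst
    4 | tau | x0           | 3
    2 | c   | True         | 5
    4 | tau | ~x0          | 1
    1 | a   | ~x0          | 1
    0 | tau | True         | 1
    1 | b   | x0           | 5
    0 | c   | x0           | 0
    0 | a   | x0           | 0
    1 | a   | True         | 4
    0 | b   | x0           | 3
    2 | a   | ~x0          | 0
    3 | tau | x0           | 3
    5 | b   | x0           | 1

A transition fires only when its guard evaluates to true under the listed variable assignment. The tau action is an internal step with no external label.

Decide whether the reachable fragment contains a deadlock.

Answer: DEADLOCK-FREE

Working:
R = {0,1,3,4,5}
  0: a→0  b→3  c→0  tau→1  [4 exit(s)]
  1: a→4  b→5  [2 exit(s)]
  3: tau→3  [1 exit(s)]
  4: tau→3  [1 exit(s)]
  5: b→1  [1 exit(s)]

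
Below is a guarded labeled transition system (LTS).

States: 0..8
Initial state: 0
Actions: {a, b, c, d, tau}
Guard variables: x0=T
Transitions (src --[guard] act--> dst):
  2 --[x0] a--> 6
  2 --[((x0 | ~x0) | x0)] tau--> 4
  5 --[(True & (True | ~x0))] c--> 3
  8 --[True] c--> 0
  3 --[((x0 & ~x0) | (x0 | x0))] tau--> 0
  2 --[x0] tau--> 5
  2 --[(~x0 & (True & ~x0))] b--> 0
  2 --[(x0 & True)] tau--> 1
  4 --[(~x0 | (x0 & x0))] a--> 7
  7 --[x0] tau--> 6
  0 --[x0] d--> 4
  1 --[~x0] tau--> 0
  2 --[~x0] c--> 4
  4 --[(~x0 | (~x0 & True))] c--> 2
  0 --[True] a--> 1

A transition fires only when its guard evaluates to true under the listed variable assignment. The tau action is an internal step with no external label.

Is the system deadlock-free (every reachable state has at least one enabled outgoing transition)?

Answer: DEADLOCK at state 1

Working:
R = {0,1,4,6,7}
  0: a→1  d→4  [2 out]
  1: ∅  [deadlock]
  4: a→7  [1 out]
  6: ∅  [deadlock]
  7: tau→6  [1 out]
Path to 1: a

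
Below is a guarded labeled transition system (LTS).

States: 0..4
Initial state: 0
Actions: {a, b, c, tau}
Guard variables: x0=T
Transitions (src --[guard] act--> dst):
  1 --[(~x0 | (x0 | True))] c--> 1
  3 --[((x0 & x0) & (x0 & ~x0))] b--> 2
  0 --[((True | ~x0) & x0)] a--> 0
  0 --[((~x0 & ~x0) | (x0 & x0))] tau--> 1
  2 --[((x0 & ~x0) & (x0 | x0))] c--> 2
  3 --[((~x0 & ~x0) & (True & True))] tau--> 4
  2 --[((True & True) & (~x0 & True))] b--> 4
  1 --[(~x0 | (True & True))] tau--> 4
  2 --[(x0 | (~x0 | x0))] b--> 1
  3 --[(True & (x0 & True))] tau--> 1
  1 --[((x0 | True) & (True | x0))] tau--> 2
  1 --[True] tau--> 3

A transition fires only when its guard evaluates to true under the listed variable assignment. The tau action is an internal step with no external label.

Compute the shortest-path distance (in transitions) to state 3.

Layered search for 3:
  L0 = {0}
  L1 = {1}
  L2 = {2,3,4}
3 enters at depth 2; path tau·tau

Answer: 2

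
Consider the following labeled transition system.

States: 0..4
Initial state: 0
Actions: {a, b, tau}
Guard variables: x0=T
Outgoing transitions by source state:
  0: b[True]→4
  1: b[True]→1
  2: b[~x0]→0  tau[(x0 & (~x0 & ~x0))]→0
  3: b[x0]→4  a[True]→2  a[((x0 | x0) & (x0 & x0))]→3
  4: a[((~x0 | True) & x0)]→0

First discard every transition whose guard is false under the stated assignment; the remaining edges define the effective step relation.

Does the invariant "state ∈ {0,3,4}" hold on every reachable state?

Answer: INVARIANT HOLDS

Trace:
Safe = {0,3,4}
Reach set: {0,4}
  0: ✓
  4: ✓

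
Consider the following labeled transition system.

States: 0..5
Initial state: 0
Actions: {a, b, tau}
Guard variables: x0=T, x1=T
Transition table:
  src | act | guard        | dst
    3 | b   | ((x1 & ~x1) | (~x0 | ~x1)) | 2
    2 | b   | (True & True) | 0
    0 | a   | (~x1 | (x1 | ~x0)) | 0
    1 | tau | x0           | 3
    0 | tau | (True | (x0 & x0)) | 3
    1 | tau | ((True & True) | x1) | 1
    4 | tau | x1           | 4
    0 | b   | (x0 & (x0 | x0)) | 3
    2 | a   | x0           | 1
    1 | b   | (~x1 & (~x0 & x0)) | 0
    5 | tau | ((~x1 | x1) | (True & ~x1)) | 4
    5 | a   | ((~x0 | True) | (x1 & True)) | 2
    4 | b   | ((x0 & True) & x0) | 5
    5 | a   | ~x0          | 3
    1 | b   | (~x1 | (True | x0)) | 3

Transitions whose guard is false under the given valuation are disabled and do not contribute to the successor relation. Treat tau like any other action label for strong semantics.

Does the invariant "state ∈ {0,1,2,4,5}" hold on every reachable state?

Answer: INVARIANT VIOLATED at state 3

Trace:
Safe = {0,1,2,4,5}
R = {0,3}
  0: ok
  3: VIOLATES
reach 3 via tau — violates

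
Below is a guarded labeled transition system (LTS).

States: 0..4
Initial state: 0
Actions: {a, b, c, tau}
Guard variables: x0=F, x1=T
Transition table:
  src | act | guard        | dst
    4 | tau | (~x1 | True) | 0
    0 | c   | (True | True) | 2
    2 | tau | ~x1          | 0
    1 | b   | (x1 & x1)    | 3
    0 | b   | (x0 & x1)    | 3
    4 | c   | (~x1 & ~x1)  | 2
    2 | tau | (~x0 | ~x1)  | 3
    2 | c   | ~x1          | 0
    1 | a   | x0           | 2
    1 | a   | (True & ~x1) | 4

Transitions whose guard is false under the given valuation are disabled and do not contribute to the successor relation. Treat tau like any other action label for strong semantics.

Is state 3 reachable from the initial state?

Guard filter leaves 4 enabled edge(s).
L0 = {0}
L1 = {2}  total {0,2}
L2 = {3}  total {0,2,3}
Reachable = {0,2,3}
Path to 3: c·tau

Answer: REACHABLE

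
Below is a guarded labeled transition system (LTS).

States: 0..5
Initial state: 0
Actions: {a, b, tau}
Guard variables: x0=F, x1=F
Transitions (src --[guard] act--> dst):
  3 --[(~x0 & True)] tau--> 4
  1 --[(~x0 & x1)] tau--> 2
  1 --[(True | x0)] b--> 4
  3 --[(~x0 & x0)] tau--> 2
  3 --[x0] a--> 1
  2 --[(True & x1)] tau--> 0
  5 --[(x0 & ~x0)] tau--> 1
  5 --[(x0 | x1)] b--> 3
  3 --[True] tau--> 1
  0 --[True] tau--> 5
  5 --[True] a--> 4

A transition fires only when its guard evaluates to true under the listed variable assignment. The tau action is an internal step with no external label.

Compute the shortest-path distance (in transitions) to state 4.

Answer: 2

Working:
Breadth-first toward 4:
  L0 = {0}
  L1 = {5}
  L2 = {4}
depth(4)=2, e.g. tau·a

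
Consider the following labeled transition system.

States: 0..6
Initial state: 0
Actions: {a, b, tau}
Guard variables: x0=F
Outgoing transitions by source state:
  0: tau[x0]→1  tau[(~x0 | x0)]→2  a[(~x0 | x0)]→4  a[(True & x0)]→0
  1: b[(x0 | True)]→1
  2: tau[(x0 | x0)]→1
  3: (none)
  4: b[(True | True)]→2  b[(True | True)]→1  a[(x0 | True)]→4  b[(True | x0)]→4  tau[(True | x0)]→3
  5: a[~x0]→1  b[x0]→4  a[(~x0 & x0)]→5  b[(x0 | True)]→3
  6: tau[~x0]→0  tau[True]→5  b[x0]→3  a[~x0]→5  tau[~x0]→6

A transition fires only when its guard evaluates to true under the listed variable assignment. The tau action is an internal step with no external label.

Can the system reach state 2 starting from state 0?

Answer: REACHABLE

Trace:
After dropping false guards: 14 live edges.
Layer 0: {0}
Layer 1: {2,4}  total {0,2,4}
Layer 2: {1,3}  total {0,1,2,3,4}
Reach set: {0,1,2,3,4}
Path to 2: tau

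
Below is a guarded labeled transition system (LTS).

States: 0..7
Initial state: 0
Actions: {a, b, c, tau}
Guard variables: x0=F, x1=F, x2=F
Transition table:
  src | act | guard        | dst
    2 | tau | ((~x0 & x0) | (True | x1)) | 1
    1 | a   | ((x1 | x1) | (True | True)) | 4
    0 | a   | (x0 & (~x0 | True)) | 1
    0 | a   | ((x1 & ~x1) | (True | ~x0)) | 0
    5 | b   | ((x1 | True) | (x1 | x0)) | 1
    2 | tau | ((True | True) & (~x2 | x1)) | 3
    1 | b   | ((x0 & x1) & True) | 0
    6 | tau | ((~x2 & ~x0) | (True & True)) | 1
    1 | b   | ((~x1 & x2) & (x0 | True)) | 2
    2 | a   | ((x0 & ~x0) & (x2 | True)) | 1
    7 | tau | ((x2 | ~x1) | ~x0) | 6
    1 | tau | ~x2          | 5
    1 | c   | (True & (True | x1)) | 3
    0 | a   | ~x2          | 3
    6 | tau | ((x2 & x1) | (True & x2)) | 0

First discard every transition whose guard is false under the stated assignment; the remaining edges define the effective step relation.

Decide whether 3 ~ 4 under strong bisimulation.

Answer: BISIMILAR

Trace:
Compute ~ classes (split until stable):
  P[0] = {{0,1,2,3,4,5,6,7}}
  P[1] = {{0},{1},{2,6,7},{3,4},{5}}
  P[2] = {{0},{1},{2},{3,4},{5},{6},{7}}
stable after 3 split(s): 7 block(s)
class of 3: {3,4}; class of 4: {3,4}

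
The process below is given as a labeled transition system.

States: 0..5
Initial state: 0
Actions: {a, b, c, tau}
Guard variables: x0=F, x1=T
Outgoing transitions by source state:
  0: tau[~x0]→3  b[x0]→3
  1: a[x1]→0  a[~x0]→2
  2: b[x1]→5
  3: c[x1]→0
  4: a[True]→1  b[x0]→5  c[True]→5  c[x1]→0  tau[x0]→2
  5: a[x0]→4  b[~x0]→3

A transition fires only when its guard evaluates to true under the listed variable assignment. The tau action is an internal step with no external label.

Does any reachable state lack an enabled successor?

R = {0,3}
  0: tau→3  [deg 1]
  3: c→0  [deg 1]

Answer: DEADLOCK-FREE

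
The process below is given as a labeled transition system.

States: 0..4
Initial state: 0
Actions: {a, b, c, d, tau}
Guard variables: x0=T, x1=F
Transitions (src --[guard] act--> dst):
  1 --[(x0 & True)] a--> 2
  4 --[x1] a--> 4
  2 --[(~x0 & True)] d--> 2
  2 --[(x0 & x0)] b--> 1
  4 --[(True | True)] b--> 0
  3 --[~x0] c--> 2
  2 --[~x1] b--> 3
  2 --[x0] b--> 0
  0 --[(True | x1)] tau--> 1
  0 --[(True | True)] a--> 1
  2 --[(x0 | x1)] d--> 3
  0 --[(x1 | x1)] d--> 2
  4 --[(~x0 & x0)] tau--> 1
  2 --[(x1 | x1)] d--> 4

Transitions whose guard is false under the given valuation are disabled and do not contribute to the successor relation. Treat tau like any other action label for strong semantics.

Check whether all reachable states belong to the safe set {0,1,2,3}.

Allowed set {0,1,2,3}
Reachable = {0,1,2,3}
  0: ok
  1: ok
  2: ok
  3: ok

Answer: INVARIANT HOLDS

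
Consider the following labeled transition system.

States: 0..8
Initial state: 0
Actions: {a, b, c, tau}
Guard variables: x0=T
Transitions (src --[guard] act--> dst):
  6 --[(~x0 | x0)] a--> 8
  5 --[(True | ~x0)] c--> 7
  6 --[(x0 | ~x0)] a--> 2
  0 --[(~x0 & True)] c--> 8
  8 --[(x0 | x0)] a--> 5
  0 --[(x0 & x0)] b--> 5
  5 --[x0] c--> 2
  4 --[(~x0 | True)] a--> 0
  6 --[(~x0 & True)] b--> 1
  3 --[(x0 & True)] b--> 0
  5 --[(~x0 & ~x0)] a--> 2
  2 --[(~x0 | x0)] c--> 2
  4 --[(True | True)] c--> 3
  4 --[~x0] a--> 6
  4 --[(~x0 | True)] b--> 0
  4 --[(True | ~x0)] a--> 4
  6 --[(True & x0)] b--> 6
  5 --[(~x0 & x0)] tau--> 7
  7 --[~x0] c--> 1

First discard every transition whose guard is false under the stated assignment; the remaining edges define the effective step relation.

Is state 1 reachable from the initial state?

Answer: UNREACHABLE

Trace:
13 transition(s) survive guard evaluation.
Layer 0: {0}
Layer 1: {5}  now seen {0,5}
Layer 2: {2,7}  now seen {0,2,5,7}
Reachable = {0,2,5,7}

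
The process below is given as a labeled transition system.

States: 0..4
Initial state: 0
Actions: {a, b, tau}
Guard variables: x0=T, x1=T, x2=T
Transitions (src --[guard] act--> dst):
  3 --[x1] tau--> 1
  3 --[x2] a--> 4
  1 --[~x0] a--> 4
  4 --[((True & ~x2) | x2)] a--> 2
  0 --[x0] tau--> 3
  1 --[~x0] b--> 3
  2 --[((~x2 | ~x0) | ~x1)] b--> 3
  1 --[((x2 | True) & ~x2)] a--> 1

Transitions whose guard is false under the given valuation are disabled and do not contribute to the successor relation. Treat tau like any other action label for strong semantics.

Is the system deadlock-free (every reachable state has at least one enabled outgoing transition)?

Reach set: {0,1,2,3,4}
  0: tau→3  [deg 1]
  1: ∅  [STUCK]
  2: ∅  [STUCK]
  3: a→4  tau→1  [deg 2]
  4: a→2  [deg 1]
trace reaching 1: tau·tau

Answer: DEADLOCK at state 1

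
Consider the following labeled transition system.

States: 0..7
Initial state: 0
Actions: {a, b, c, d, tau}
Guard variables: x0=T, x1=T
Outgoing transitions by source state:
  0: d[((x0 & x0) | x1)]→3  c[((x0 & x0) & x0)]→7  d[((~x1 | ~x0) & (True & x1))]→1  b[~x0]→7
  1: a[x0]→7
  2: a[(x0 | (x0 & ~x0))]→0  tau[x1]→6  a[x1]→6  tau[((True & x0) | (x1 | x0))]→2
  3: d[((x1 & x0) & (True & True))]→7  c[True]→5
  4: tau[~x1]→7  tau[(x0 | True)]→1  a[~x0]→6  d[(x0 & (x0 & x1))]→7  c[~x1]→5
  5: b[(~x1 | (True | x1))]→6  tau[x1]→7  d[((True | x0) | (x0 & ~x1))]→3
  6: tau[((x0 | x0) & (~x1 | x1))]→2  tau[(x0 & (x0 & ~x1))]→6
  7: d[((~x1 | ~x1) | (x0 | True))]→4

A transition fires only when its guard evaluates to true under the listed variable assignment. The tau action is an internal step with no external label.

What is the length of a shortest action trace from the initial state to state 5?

Answer: 2

Trace:
Layered search for 5:
  L0 = {0}
  L1 = {3,7}
  L2 = {4,5}
depth(5)=2, e.g. d·c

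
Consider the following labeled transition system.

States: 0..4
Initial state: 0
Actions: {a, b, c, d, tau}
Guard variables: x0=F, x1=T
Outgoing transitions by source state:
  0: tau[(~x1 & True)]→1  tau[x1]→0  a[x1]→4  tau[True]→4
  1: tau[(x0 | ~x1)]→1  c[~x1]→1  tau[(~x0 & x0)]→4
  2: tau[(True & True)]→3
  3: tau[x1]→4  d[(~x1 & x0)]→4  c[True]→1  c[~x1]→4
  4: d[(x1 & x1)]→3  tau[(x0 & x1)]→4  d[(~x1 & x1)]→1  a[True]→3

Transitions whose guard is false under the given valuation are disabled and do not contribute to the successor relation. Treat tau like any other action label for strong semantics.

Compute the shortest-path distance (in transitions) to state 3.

Layered search for 3:
  L0 = {0}
  L1 = {4}
  L2 = {3}
first hit 3 at d=2 via a·a

Answer: 2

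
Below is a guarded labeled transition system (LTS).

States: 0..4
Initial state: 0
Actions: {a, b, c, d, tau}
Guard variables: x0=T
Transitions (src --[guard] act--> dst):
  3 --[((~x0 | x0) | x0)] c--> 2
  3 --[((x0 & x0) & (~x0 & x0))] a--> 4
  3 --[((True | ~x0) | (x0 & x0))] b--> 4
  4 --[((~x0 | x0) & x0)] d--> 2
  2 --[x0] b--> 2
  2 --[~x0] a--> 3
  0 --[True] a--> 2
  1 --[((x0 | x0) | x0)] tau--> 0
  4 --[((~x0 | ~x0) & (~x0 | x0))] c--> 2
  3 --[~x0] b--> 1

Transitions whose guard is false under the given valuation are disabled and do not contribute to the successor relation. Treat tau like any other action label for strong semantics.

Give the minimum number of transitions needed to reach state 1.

Answer: UNREACHABLE

Working:
Breadth-first toward 1:
  depth 0: {0}
  depth 1: {2}
1 never appears.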